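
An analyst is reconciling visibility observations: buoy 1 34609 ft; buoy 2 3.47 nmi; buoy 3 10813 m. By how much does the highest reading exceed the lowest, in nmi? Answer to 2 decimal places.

2.37 nmi

buoy 1: 34609 ft = 5.6959 nmi.
buoy 3: 10813 m = 5.8386 nmi.
Spread: 5.8386 − 3.4700 = 2.37 nmi.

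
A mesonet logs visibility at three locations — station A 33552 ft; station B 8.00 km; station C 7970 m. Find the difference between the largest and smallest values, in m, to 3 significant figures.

2260 m

station A: 33552 ft = 10226.65 m.
station B: 8.00 km = 8000.00 m.
Spread: 10226.65 − 7970.00 = 2260 m.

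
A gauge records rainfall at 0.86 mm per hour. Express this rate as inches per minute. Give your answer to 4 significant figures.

0.86 mm/hour × 0.0393701 in/mm × 0.0166667 hour/minute = 0.0005643 in/minute.

0.0005643 in/minute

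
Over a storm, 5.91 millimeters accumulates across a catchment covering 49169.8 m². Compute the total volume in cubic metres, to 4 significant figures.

290.6 cubic metres

1 mm over 1 m² is 1 L, so volume = 5.91 × 49169.8 = 290593.52 L = 290.6 m³.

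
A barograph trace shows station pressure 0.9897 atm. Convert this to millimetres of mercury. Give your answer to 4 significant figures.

752.2 mmHg

1 atm = 760 mmHg, so 0.9897 × 760 = 752.2 mmHg.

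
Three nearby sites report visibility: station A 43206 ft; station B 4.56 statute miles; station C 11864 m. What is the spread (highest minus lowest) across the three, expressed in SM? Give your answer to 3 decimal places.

station A: 43206 ft = 8.18295 SM.
station C: 11864 m = 7.37195 SM.
Spread: 8.18295 − 4.56000 = 3.623 SM.

3.623 SM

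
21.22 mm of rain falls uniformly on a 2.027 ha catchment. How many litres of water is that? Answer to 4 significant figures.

430100 litres

Area: 2.027 ha = 20270 m².
1 mm over 1 m² is 1 L, so volume = 21.22 × 20270 = 430129.4 L ≈ 430100 L.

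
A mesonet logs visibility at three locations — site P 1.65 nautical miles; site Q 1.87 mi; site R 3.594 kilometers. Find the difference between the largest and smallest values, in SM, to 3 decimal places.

0.363 SM

site P: 1.65 nmi = 1.89879 SM.
site R: 3.594 km = 2.23321 SM.
Spread: 2.23321 − 1.87000 = 0.363 SM.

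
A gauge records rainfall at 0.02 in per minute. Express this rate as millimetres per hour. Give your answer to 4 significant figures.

0.02 in/minute × 25.4 mm/in × 60 minute/hour = 30.48 mm/hour.

30.48 mm/hour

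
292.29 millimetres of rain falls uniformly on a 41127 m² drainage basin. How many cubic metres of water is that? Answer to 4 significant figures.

1 mm over 1 m² is 1 L, so volume = 292.29 × 41127 = 12021011 L = 12020 m³.

12020 cubic metres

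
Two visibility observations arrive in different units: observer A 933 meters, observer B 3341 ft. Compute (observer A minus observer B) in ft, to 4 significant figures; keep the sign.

observer A: 933 m = 3061.024 ft.
Difference: 3061.024 − 3341.000 = -280.0 ft.

-280.0 ft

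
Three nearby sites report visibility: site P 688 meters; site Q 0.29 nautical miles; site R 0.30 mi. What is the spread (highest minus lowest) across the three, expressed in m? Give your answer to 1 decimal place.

205.2 m

site Q: 0.29 nmi = 537.080 m.
site R: 0.30 SM = 482.803 m.
Spread: 688.000 − 482.803 = 205.2 m.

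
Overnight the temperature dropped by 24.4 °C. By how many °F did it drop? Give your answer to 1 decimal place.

Converting a difference, only the 9/5 scale factor applies: Δ°F = 24.4 × 1.8 = 43.9 °F.

43.9 °F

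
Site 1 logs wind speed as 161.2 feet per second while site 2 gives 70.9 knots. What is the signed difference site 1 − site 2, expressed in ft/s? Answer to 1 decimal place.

site 2: 70.9 kt = 119.666 ft/s.
Difference: 161.200 − 119.666 = 41.5 ft/s.

41.5 ft/s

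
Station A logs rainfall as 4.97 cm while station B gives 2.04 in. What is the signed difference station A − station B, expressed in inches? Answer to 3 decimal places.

station A: 4.97 cm = 1.95669 in.
Difference: 1.95669 − 2.04000 = -0.083 in.

-0.083 in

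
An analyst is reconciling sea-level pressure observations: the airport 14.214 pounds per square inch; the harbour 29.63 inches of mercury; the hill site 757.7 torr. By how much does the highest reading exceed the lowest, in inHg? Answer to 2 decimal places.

the airport: 14.214 psi = 28.9400 inHg.
the hill site: 757.7 mmHg = 29.8307 inHg.
Spread: 29.8307 − 28.9400 = 0.89 inHg.

0.89 inHg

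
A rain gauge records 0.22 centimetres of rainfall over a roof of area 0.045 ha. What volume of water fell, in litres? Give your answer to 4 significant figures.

990.0 litres

Depth: 0.22 cm × 10 = 2.2 mm.
Area: 0.045 ha = 450 m².
1 mm over 1 m² is 1 L, so volume = 2.2 × 450 = 990 L ≈ 990.0 L.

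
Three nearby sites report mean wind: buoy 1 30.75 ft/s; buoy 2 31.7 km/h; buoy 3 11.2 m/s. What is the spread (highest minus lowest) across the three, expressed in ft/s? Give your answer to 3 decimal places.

7.856 ft/s

buoy 2: 31.7 km/h = 28.88962 ft/s.
buoy 3: 11.2 m/s = 36.74541 ft/s.
Spread: 36.74541 − 28.88962 = 7.856 ft/s.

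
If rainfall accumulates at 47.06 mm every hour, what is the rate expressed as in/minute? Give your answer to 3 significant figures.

0.0309 in/minute

47.06 mm/hour × 0.0393701 in/mm × 0.0166667 hour/minute = 0.0309 in/minute.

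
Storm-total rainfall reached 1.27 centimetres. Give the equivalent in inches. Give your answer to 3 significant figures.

1 cm = 0.393701 in, so 1.27 × 0.393701 = 0.500 in.

0.500 in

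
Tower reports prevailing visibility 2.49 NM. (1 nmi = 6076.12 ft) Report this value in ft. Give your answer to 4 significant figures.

15130 ft

1 nmi = 6076.12 ft, so 2.49 × 6076.12 = 15130 ft.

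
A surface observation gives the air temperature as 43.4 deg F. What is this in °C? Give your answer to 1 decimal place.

°C = (°F − 32) × 5/9 = (43.4 − 32) / 1.8 = 6.3 °C.

6.3 °C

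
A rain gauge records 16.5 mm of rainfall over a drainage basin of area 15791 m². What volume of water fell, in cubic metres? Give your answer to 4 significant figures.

260.6 cubic metres

1 mm over 1 m² is 1 L, so volume = 16.5 × 15791 = 260551.5 L = 260.6 m³.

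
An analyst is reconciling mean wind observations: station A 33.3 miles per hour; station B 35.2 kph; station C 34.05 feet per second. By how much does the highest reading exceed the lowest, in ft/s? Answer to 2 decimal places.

16.76 ft/s

station A: 33.3 mph = 48.8400 ft/s.
station B: 35.2 km/h = 32.0793 ft/s.
Spread: 48.8400 − 32.0793 = 16.76 ft/s.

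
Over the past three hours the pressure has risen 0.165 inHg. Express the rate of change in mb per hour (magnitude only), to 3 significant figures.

0.165 inHg / 3 h × 33.8639 mb/inHg = 1.86 mb/h.

1.86 mb per hour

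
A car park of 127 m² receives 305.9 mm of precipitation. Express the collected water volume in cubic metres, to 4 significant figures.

1 mm over 1 m² is 1 L, so volume = 305.9 × 127 = 38849.3 L = 38.85 m³.

38.85 cubic metres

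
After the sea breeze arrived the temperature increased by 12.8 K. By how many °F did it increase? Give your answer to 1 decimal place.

23.0 °F

For a temperature change the 32° offset cancels: Δ°F = 12.8 × 1.8 = 23.0 °F.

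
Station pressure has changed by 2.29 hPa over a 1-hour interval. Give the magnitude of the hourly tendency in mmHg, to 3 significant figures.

1.72 mmHg per hour

2.29 hPa / 1 h × 0.750062 mmHg/hPa = 1.72 mmHg/h.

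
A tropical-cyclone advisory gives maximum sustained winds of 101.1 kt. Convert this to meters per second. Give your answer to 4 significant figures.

52.01 m/s

1 kt = 0.514444 m/s, so 101.1 × 0.514444 = 52.01 m/s.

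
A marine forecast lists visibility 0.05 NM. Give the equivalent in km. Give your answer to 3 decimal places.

0.093 km

1 nmi = 1.852 km, so 0.05 × 1.852 = 0.093 km.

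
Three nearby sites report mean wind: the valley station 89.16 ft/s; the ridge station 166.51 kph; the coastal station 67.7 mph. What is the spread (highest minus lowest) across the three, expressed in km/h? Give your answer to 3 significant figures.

68.7 km/h

the valley station: 89.16 ft/s = 97.833 km/h.
the coastal station: 67.7 mph = 108.953 km/h.
Spread: 166.510 − 97.833 = 68.7 km/h.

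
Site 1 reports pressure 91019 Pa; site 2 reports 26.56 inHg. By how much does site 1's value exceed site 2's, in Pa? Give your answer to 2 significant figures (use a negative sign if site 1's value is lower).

site 2: 26.56 inHg = 89942.49 Pa.
Difference: 91019.00 − 89942.49 = 1100 Pa.

1100 Pa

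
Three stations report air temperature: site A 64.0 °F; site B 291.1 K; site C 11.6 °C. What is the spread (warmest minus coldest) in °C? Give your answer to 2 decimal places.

6.35 °C

site A: 64.0 °F = 17.778 °C.
site B: 291.1 K = 17.950 °C.
Spread: 17.950 − 11.600 = 6.350 °C.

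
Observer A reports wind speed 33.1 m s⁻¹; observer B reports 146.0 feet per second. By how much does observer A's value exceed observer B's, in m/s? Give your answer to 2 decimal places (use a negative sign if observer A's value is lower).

-11.40 m/s

observer B: 146.0 ft/s = 44.5008 m/s.
Difference: 33.1000 − 44.5008 = -11.40 m/s.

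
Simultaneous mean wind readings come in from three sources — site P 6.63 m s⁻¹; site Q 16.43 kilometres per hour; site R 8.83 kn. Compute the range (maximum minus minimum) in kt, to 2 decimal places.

4.06 kt

site P: 6.63 m/s = 12.8877 kt.
site Q: 16.43 km/h = 8.8715 kt.
Spread: 12.8877 − 8.8300 = 4.06 kt.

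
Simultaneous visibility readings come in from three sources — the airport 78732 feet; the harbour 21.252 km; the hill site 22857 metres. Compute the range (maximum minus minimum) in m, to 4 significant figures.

2746 m

the airport: 78732 ft = 23997.51 m.
the harbour: 21.252 km = 21252.00 m.
Spread: 23997.51 − 21252.00 = 2746 m.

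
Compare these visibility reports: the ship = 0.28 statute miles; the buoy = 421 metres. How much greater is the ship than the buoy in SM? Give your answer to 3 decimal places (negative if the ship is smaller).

the buoy: 421 m = 0.26160 SM.
Difference: 0.28000 − 0.26160 = 0.018 SM.

0.018 SM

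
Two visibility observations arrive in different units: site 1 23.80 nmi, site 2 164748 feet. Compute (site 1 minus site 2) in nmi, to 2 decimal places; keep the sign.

site 2: 164748 ft = 27.1140 nmi.
Difference: 23.8000 − 27.1140 = -3.31 nmi.

-3.31 nmi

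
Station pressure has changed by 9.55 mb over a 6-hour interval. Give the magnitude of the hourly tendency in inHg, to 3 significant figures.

9.55 mb / 6 h × 0.02953 inHg/mb = 0.0470 inHg/h.

0.0470 inHg per hour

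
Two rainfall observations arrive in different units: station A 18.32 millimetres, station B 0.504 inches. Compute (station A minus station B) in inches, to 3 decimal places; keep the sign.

station A: 18.32 mm = 0.72126 in.
Difference: 0.72126 − 0.50400 = 0.217 in.

0.217 in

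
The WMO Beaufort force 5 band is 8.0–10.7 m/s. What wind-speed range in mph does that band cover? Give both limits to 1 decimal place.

17.9 to 23.9 mph

8.0–10.7 m/s × 2.237 = 17.9–23.9 mph.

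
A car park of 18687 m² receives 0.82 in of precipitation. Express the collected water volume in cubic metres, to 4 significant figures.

Depth: 0.82 in × 25.4 = 20.828 mm.
1 mm over 1 m² is 1 L, so volume = 20.828 × 18687 = 389212.84 L = 389.2 m³.

389.2 cubic metres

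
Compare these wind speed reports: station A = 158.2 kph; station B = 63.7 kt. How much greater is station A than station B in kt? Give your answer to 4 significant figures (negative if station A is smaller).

21.72 kt

station A: 158.2 km/h = 85.4212 kt.
Difference: 85.4212 − 63.7000 = 21.72 kt.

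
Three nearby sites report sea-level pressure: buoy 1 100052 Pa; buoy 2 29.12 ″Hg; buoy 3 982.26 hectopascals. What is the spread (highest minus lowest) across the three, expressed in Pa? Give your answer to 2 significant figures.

buoy 2: 29.12 inHg = 98611.65 Pa.
buoy 3: 982.26 hPa = 98226.00 Pa.
Spread: 100052.00 − 98226.00 = 1800 Pa.

1800 Pa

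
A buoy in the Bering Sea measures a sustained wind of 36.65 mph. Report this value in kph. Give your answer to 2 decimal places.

1 mph = 1.60934 km/h, so 36.65 × 1.60934 = 58.98 km/h.

58.98 km/h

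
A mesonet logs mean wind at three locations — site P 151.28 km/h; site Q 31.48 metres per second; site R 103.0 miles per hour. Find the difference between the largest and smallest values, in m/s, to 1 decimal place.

site P: 151.28 km/h = 42.022 m/s.
site R: 103.0 mph = 46.045 m/s.
Spread: 46.045 − 31.480 = 14.6 m/s.

14.6 m/s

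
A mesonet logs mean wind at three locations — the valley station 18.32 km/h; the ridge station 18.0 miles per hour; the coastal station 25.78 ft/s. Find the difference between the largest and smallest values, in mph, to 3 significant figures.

the valley station: 18.32 km/h = 11.3835 mph.
the coastal station: 25.78 ft/s = 17.5773 mph.
Spread: 18.0000 − 11.3835 = 6.62 mph.

6.62 mph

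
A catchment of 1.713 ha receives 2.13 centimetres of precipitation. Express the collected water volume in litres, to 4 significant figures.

Depth: 2.13 cm × 10 = 21.3 mm.
Area: 1.713 ha = 17130 m².
1 mm over 1 m² is 1 L, so volume = 21.3 × 17130 = 364869 L ≈ 364900 L.

364900 litres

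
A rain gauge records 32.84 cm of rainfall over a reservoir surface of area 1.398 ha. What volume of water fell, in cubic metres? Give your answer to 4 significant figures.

4591 cubic metres

Depth: 32.84 cm × 10 = 328.4 mm.
Area: 1.398 ha = 13980 m².
1 mm over 1 m² is 1 L, so volume = 328.4 × 13980 = 4591032 L = 4591 m³.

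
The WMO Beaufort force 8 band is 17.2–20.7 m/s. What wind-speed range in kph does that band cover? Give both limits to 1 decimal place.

17.2–20.7 m/s × 3.6 = 61.9–74.5 km/h.

61.9 to 74.5 km/h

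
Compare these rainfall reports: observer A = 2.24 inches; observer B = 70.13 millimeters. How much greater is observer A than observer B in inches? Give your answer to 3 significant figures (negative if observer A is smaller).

-0.521 in

observer B: 70.13 mm = 2.76102 in.
Difference: 2.24000 − 2.76102 = -0.521 in.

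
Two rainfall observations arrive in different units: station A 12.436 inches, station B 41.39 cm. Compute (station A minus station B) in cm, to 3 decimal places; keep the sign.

station A: 12.436 in = 31.58744 cm.
Difference: 31.58744 − 41.39000 = -9.803 cm.

-9.803 cm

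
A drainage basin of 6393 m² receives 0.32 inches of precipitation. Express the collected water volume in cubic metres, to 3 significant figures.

Depth: 0.32 in × 25.4 = 8.128 mm.
1 mm over 1 m² is 1 L, so volume = 8.128 × 6393 = 51962.304 L = 52.0 m³.

52.0 cubic metres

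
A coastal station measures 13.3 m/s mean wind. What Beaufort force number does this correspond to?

Beaufort force 6

13.3 m/s lies in the Beaufort 6 band (strong breeze, 10.8–13.8 m/s).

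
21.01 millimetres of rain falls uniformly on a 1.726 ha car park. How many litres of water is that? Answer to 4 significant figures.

362600 litres

Area: 1.726 ha = 17260 m².
1 mm over 1 m² is 1 L, so volume = 21.01 × 17260 = 362632.6 L ≈ 362600 L.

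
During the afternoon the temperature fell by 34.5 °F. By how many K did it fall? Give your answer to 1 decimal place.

For a temperature change the 32° offset cancels: ΔK = 34.5 × 0.5556 = 19.2 K.

19.2 K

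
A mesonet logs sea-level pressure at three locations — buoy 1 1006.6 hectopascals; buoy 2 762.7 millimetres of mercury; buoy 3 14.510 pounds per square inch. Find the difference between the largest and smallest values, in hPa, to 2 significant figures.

buoy 2: 762.7 mmHg = 1016.85 hPa.
buoy 3: 14.510 psi = 1000.43 hPa.
Spread: 1016.85 − 1000.43 = 16 hPa.

16 hPa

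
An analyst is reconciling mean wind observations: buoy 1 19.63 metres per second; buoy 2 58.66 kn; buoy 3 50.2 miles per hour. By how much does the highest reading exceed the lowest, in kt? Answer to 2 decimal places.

20.50 kt

buoy 1: 19.63 m/s = 38.1577 kt.
buoy 3: 50.2 mph = 43.6226 kt.
Spread: 58.6600 − 38.1577 = 20.50 kt.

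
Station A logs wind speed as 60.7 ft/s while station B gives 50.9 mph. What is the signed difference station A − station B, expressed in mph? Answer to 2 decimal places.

station A: 60.7 ft/s = 41.3864 mph.
Difference: 41.3864 − 50.9000 = -9.51 mph.

-9.51 mph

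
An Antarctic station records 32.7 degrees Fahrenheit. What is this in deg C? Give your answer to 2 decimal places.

°C = (°F − 32) × 5/9 = (32.7 − 32) / 1.8 = 0.39 °C.

0.39 °C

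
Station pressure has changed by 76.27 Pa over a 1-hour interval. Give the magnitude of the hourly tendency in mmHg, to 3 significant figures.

0.572 mmHg per hour

76.27 Pa / 1 h × 0.00750062 mmHg/Pa = 0.572 mmHg/h.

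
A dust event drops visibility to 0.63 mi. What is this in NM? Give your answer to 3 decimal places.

1 SM = 0.868976 nmi, so 0.63 × 0.868976 = 0.547 nmi.

0.547 nmi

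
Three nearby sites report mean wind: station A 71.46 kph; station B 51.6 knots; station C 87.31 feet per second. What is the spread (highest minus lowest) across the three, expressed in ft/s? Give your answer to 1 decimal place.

station A: 71.46 km/h = 65.125 ft/s.
station B: 51.6 kt = 87.091 ft/s.
Spread: 87.310 − 65.125 = 22.2 ft/s.

22.2 ft/s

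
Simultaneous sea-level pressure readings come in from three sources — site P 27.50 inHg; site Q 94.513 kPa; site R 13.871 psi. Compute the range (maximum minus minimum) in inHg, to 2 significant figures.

0.74 inHg

site Q: 94.513 kPa = 27.9097 inHg.
site R: 13.871 psi = 28.2416 inHg.
Spread: 28.2416 − 27.5000 = 0.74 inHg.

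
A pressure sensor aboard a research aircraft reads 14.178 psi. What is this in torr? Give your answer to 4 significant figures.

733.2 mmHg

1 psi = 51.7149 mmHg, so 14.178 × 51.7149 = 733.2 mmHg.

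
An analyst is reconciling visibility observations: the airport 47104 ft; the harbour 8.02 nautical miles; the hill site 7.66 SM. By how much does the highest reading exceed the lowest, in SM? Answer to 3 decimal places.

1.569 SM

the airport: 47104 ft = 8.92121 SM.
the harbour: 8.02 nmi = 9.22925 SM.
Spread: 9.22925 − 7.66000 = 1.569 SM.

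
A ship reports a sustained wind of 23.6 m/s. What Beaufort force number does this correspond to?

23.6 m/s lies in the Beaufort 9 band (strong gale, 20.8–24.4 m/s).

Beaufort force 9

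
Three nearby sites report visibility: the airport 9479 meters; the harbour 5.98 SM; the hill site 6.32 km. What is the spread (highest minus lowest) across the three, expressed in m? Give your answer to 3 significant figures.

3300 m

the harbour: 5.98 SM = 9623.88 m.
the hill site: 6.32 km = 6320.00 m.
Spread: 9623.88 − 6320.00 = 3300 m.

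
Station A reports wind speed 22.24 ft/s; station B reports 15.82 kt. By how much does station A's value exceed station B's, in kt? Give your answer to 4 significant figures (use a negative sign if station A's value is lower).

-2.643 kt

station A: 22.24 ft/s = 13.17684 kt.
Difference: 13.17684 − 15.82000 = -2.643 kt.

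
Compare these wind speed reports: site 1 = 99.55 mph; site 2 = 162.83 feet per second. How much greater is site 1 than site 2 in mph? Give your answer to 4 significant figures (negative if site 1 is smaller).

site 2: 162.83 ft/s = 111.0205 mph.
Difference: 99.5500 − 111.0205 = -11.47 mph.

-11.47 mph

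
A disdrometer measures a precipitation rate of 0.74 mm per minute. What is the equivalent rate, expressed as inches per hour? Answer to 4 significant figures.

1.748 in/hour

0.74 mm/minute × 0.0393701 in/mm × 60 minute/hour = 1.748 in/hour.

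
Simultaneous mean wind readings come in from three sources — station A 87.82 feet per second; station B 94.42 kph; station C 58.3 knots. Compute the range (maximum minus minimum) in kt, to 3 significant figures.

station A: 87.82 ft/s = 52.0319 kt.
station B: 94.42 km/h = 50.9827 kt.
Spread: 58.3000 − 50.9827 = 7.32 kt.

7.32 kt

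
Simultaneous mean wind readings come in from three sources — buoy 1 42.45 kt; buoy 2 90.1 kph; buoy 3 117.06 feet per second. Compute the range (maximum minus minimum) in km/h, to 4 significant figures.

buoy 1: 42.45 kt = 78.6174 km/h.
buoy 3: 117.06 ft/s = 128.4476 km/h.
Spread: 128.4476 − 78.6174 = 49.83 km/h.

49.83 km/h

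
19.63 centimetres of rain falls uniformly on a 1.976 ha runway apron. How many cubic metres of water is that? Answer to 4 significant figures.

Depth: 19.63 cm × 10 = 196.3 mm.
Area: 1.976 ha = 19760 m².
1 mm over 1 m² is 1 L, so volume = 196.3 × 19760 = 3878888 L = 3879 m³.

3879 cubic metres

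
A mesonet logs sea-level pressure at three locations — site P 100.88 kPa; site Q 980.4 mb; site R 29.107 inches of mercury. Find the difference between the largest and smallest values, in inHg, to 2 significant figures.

0.84 inHg

site P: 100.88 kPa = 29.7898 inHg.
site Q: 980.4 mb = 28.9512 inHg.
Spread: 29.7898 − 28.9512 = 0.84 inHg.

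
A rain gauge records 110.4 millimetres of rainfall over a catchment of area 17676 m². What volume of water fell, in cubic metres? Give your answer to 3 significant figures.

1950 cubic metres

1 mm over 1 m² is 1 L, so volume = 110.4 × 17676 = 1951430.4 L = 1950 m³.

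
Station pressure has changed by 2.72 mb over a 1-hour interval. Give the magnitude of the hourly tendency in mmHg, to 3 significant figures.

2.04 mmHg per hour

2.72 mb / 1 h × 0.750062 mmHg/mb = 2.04 mmHg/h.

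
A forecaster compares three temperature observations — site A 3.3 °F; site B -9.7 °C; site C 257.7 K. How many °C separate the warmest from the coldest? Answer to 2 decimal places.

site A: 3.3 °F = -15.944 °C.
site C: 257.7 K = -15.450 °C.
Spread: (-9.700) − (-15.944) = 6.244 °C.

6.24 °C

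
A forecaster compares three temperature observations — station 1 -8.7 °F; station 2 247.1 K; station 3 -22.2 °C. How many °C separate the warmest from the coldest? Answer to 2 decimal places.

station 1: -8.7 °F = -22.611 °C.
station 2: 247.1 K = -26.050 °C.
Spread: (-22.200) − (-26.050) = 3.850 °C.

3.85 °C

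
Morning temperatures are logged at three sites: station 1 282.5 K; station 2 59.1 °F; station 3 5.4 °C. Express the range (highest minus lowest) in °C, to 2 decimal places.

9.66 °C

station 1: 282.5 K = 9.350 °C.
station 2: 59.1 °F = 15.056 °C.
Spread: 15.056 − 5.400 = 9.656 °C.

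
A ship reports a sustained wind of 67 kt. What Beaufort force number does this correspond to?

67 kt lies in the Beaufort 12 band (hurricane force, ≥64 kt).

Beaufort force 12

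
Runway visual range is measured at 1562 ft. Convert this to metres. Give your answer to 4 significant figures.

1 ft = 0.3048 m, so 1562 × 0.3048 = 476.1 m.

476.1 m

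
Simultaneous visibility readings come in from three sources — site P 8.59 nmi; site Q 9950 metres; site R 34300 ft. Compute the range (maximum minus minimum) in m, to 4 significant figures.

5959 m

site P: 8.59 nmi = 15908.68 m.
site R: 34300 ft = 10454.64 m.
Spread: 15908.68 − 9950.00 = 5959 m.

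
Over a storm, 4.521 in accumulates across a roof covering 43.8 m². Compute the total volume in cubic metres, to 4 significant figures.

5.030 cubic metres

Depth: 4.521 in × 25.4 = 114.8334 mm.
1 mm over 1 m² is 1 L, so volume = 114.8334 × 43.8 = 5029.7029 L = 5.030 m³.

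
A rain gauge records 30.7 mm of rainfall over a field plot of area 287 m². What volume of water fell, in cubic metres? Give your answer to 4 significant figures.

8.811 cubic metres

1 mm over 1 m² is 1 L, so volume = 30.7 × 287 = 8810.9 L = 8.811 m³.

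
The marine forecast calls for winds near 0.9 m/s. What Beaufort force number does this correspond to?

0.9 m/s lies in the Beaufort 1 band (light air, 0.3–1.5 m/s).

Beaufort force 1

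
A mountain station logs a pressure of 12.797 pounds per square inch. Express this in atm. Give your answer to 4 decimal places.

0.8708 atm

1 psi = 0.068046 atm, so 12.797 × 0.068046 = 0.8708 atm.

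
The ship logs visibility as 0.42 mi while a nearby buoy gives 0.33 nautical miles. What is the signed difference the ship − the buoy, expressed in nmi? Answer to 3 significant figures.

the ship: 0.42 SM = 0.364970 nmi.
Difference: 0.364970 − 0.330000 = 0.0350 nmi.

0.0350 nmi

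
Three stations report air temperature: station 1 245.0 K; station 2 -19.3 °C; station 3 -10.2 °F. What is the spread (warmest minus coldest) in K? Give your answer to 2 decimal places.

station 1: 245.0 K = -28.150 °C.
station 3: -10.2 °F = -23.444 °C.
Spread: (-19.300) − (-28.150) = 8.850 °C.

8.85 K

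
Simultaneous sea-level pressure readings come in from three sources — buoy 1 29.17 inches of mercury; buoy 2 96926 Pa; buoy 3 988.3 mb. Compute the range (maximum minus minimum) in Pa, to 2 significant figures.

buoy 1: 29.17 inHg = 98780.97 Pa.
buoy 3: 988.3 mb = 98830.00 Pa.
Spread: 98830.00 − 96926.00 = 1900 Pa.

1900 Pa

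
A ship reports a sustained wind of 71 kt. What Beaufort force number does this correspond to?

71 kt lies in the Beaufort 12 band (hurricane force, ≥64 kt).

Beaufort force 12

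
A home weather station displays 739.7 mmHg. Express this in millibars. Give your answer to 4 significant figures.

1 mmHg = 1.33322 mb, so 739.7 × 1.33322 = 986.2 mb.

986.2 mb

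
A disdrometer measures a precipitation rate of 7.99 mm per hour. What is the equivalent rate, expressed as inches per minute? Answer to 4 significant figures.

0.005243 in/minute

7.99 mm/hour × 0.0393701 in/mm × 0.0166667 hour/minute = 0.005243 in/minute.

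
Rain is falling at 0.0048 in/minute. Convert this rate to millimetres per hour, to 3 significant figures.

7.32 mm/hour

0.0048 in/minute × 25.4 mm/in × 60 minute/hour = 7.32 mm/hour.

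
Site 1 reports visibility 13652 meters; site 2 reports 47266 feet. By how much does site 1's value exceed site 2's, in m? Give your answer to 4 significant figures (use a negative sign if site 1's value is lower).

site 2: 47266 ft = 14406.677 m.
Difference: 13652.000 − 14406.677 = -754.7 m.

-754.7 m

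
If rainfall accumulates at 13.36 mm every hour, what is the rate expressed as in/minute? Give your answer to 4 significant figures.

13.36 mm/hour × 0.0393701 in/mm × 0.0166667 hour/minute = 0.008766 in/minute.

0.008766 in/minute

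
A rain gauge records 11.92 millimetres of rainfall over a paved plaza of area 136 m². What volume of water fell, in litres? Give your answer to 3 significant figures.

1620 litres

1 mm over 1 m² is 1 L, so volume = 11.92 × 136 = 1621.12 L ≈ 1620 L.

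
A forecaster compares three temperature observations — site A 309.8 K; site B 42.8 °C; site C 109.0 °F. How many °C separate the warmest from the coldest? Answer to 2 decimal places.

6.15 °C

site A: 309.8 K = 36.650 °C.
site C: 109.0 °F = 42.778 °C.
Spread: 42.800 − 36.650 = 6.150 °C.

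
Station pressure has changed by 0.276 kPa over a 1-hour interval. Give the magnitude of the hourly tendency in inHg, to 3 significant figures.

0.276 kPa / 1 h × 0.2953 inHg/kPa = 0.0815 inHg/h.

0.0815 inHg per hour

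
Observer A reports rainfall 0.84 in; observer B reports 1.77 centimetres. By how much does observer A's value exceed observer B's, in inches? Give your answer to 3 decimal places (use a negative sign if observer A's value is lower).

observer B: 1.77 cm = 0.69685 in.
Difference: 0.84000 − 0.69685 = 0.143 in.

0.143 in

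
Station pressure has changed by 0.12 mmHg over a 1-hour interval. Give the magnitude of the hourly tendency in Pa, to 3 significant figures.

0.12 mmHg / 1 h × 133.322 Pa/mmHg = 16.0 Pa/h.

16.0 Pa per hour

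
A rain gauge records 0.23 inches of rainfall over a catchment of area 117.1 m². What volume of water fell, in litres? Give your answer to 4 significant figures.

684.1 litres

Depth: 0.23 in × 25.4 = 5.842 mm.
1 mm over 1 m² is 1 L, so volume = 5.842 × 117.1 = 684.0982 L ≈ 684.1 L.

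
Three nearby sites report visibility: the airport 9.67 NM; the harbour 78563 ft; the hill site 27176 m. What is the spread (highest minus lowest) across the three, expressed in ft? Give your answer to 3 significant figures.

the airport: 9.67 nmi = 58756.04 ft.
the hill site: 27176 m = 89160.10 ft.
Spread: 89160.10 − 58756.04 = 30400 ft.

30400 ft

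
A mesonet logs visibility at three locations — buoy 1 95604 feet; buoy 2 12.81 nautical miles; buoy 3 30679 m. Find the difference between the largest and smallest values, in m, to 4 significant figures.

6955 m

buoy 1: 95604 ft = 29140.10 m.
buoy 2: 12.81 nmi = 23724.12 m.
Spread: 30679.00 − 23724.12 = 6955 m.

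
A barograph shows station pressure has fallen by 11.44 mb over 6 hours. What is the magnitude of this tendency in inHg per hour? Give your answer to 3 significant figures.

11.44 mb / 6 h × 0.02953 inHg/mb = 0.0563 inHg/h.

0.0563 inHg per hour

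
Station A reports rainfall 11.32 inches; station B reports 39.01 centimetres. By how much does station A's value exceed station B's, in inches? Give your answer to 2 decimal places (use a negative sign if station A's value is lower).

-4.04 in

station B: 39.01 cm = 15.3583 in.
Difference: 11.3200 − 15.3583 = -4.04 in.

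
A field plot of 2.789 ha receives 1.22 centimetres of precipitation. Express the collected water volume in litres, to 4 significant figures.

Depth: 1.22 cm × 10 = 12.2 mm.
Area: 2.789 ha = 27890 m².
1 mm over 1 m² is 1 L, so volume = 12.2 × 27890 = 340258 L ≈ 340300 L.

340300 litres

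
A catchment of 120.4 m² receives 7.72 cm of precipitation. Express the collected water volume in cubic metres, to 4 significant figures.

Depth: 7.72 cm × 10 = 77.2 mm.
1 mm over 1 m² is 1 L, so volume = 77.2 × 120.4 = 9294.88 L = 9.295 m³.

9.295 cubic metres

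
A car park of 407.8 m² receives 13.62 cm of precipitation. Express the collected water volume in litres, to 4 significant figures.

Depth: 13.62 cm × 10 = 136.2 mm.
1 mm over 1 m² is 1 L, so volume = 136.2 × 407.8 = 55542.36 L ≈ 55540 L.

55540 litres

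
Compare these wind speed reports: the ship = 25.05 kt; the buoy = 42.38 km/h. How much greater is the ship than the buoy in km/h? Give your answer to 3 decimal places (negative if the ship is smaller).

4.013 km/h

the ship: 25.05 kt = 46.39260 km/h.
Difference: 46.39260 − 42.38000 = 4.013 km/h.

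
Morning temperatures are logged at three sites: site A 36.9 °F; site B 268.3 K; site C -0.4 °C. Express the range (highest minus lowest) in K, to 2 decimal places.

site A: 36.9 °F = 2.722 °C.
site B: 268.3 K = -4.850 °C.
Spread: 2.722 − (-4.850) = 7.572 °C.

7.57 K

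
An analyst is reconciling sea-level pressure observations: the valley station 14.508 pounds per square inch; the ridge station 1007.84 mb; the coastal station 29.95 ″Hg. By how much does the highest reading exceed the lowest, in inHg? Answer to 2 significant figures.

the valley station: 14.508 psi = 29.5386 inHg.
the ridge station: 1007.84 mb = 29.7615 inHg.
Spread: 29.9500 − 29.5386 = 0.41 inHg.

0.41 inHg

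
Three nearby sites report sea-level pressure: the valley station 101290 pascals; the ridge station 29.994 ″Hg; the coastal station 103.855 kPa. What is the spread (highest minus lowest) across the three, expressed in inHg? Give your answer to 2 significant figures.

the valley station: 101290 Pa = 29.9109 inHg.
the coastal station: 103.855 kPa = 30.6684 inHg.
Spread: 30.6684 − 29.9109 = 0.76 inHg.

0.76 inHg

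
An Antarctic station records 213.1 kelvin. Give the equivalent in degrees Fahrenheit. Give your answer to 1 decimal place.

-76.1 °F

First to °C: -60.05 °C.
Then to °F: -76.1 °F.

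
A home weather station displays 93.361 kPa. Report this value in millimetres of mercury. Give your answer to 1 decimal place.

700.3 mmHg

1 kPa = 7.50062 mmHg, so 93.361 × 7.50062 = 700.3 mmHg.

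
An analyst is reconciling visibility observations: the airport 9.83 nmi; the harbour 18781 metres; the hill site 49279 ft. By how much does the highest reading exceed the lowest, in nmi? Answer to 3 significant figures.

the harbour: 18781 m = 10.1409 nmi.
the hill site: 49279 ft = 8.1103 nmi.
Spread: 10.1409 − 8.1103 = 2.03 nmi.

2.03 nmi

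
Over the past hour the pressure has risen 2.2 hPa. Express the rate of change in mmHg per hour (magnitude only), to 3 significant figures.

1.65 mmHg per hour

2.2 hPa / 1 h × 0.750062 mmHg/hPa = 1.65 mmHg/h.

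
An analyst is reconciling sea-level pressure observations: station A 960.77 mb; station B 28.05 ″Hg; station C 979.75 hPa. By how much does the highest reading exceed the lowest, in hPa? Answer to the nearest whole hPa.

30 hPa

station A: 960.77 mb = 960.77 hPa.
station B: 28.05 inHg = 949.88 hPa.
Spread: 979.75 − 949.88 = 30 hPa.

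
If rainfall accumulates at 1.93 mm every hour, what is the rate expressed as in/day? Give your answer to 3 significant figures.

1.93 mm/hour × 0.0393701 in/mm × 24 hour/day = 1.82 in/day.

1.82 in/day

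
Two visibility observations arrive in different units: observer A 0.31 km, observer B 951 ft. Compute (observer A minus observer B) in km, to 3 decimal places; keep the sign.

observer B: 951 ft = 0.28986 km.
Difference: 0.31000 − 0.28986 = 0.020 km.

0.020 km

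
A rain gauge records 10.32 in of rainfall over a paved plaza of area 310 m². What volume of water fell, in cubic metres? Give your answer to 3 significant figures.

81.3 cubic metres

Depth: 10.32 in × 25.4 = 262.128 mm.
1 mm over 1 m² is 1 L, so volume = 262.128 × 310 = 81259.68 L = 81.3 m³.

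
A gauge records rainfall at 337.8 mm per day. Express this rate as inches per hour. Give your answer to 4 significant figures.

0.5541 in/hour

337.8 mm/day × 0.0393701 in/mm × 0.0416667 day/hour = 0.5541 in/hour.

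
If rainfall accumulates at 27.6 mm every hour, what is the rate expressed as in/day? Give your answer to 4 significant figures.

27.6 mm/hour × 0.0393701 in/mm × 24 hour/day = 26.08 in/day.

26.08 in/day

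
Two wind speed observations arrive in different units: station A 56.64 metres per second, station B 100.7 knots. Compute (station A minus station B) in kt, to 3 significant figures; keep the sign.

station A: 56.64 m/s = 110.0994 kt.
Difference: 110.0994 − 100.7000 = 9.40 kt.

9.40 kt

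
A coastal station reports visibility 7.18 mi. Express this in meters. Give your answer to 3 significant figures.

1 SM = 1609.34 m, so 7.18 × 1609.34 = 11600 m.

11600 m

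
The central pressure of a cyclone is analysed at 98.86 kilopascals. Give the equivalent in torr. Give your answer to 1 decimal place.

741.5 mmHg

1 kPa = 7.50062 mmHg, so 98.86 × 7.50062 = 741.5 mmHg.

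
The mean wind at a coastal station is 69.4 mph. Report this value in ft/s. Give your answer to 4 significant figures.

1 mph = 1.46667 ft/s, so 69.4 × 1.46667 = 101.8 ft/s.

101.8 ft/s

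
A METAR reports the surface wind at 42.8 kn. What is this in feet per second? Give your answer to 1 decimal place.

72.2 ft/s

1 kt = 1.68781 ft/s, so 42.8 × 1.68781 = 72.2 ft/s.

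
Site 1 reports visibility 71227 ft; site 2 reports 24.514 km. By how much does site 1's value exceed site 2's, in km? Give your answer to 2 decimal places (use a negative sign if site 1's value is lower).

-2.80 km

site 1: 71227 ft = 21.7100 km.
Difference: 21.7100 − 24.5140 = -2.80 km.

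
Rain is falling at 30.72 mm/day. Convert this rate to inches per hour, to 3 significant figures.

0.0504 in/hour

30.72 mm/day × 0.0393701 in/mm × 0.0416667 day/hour = 0.0504 in/hour.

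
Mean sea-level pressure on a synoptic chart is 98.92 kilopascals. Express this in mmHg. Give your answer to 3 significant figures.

1 kPa = 7.50062 mmHg, so 98.92 × 7.50062 = 742 mmHg.

742 mmHg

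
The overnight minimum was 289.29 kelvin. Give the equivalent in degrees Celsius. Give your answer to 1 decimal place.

°C = 289.29 − 273.15 = 16.1 °C.

16.1 °C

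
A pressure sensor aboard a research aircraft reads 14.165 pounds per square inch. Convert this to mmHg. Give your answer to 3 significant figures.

1 psi = 51.7149 mmHg, so 14.165 × 51.7149 = 733 mmHg.

733 mmHg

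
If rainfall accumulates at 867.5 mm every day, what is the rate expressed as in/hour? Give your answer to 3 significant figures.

1.42 in/hour

867.5 mm/day × 0.0393701 in/mm × 0.0416667 day/hour = 1.42 in/hour.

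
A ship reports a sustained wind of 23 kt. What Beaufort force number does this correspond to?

Beaufort force 6

23 kt lies in the Beaufort 6 band (strong breeze, 22–27 kt).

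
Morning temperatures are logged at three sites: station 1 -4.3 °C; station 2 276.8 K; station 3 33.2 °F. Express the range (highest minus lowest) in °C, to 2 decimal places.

station 2: 276.8 K = 3.650 °C.
station 3: 33.2 °F = 0.667 °C.
Spread: 3.650 − (-4.300) = 7.950 °C.

7.95 °C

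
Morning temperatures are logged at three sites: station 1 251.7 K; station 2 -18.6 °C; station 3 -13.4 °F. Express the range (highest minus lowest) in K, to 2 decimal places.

6.62 K

station 1: 251.7 K = -21.450 °C.
station 3: -13.4 °F = -25.222 °C.
Spread: (-18.600) − (-25.222) = 6.622 °C.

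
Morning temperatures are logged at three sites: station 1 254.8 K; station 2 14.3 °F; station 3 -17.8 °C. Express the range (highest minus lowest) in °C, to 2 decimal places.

8.52 °C

station 1: 254.8 K = -18.350 °C.
station 2: 14.3 °F = -9.833 °C.
Spread: (-9.833) − (-18.350) = 8.517 °C.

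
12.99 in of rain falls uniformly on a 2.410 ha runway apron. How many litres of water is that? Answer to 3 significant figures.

Depth: 12.99 in × 25.4 = 329.946 mm.
Area: 2.410 ha = 24100 m².
1 mm over 1 m² is 1 L, so volume = 329.946 × 24100 = 7951698.6 L ≈ 7950000 L.

7950000 litres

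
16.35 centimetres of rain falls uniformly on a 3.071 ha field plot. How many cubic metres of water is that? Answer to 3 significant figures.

Depth: 16.35 cm × 10 = 163.5 mm.
Area: 3.071 ha = 30710 m².
1 mm over 1 m² is 1 L, so volume = 163.5 × 30710 = 5021085 L = 5020 m³.

5020 cubic metres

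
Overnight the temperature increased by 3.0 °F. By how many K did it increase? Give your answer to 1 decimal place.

1.7 K

Converting a difference, only the 9/5 scale factor applies: ΔK = 3.0 × 0.5556 = 1.7 K.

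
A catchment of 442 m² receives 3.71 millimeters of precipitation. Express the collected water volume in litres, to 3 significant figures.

1 mm over 1 m² is 1 L, so volume = 3.71 × 442 = 1639.82 L ≈ 1640 L.

1640 litres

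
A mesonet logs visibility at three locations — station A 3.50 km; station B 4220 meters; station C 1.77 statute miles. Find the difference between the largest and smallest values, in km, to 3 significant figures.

1.37 km

station B: 4220 m = 4.2200 km.
station C: 1.77 SM = 2.8485 km.
Spread: 4.2200 − 2.8485 = 1.37 km.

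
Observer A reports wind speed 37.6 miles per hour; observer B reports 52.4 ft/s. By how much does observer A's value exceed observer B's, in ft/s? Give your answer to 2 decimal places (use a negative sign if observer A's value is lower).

2.75 ft/s

observer A: 37.6 mph = 55.1467 ft/s.
Difference: 55.1467 − 52.4000 = 2.75 ft/s.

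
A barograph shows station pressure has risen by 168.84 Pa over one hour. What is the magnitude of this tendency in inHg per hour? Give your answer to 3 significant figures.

0.0499 inHg per hour

168.84 Pa / 1 h × 0.0002953 inHg/Pa = 0.0499 inHg/h.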